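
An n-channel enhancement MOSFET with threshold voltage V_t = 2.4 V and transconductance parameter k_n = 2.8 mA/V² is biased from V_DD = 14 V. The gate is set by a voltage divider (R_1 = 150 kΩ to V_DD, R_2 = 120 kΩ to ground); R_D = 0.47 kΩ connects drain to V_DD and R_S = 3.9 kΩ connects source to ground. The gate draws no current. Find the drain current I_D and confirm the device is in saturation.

I_D ≈ 0.79 mA

V_G = V_DD·R_2/(R_1+R_2) = 14×120/270 = 6.22 V.
Assume saturation: I_D = (k_n/2)(V_GS − V_t)² with V_GS = V_G − I_D·R_S = 6.22 − 3.9·I_D.
Substituting gives 21.3·I_D² − 42.7·I_D + 20.5 = 0, with roots I_D = 0.788 or 1.22 mA.
The root I_D = 1.22 mA gives V_GS = 1.47 V ≤ V_t, so take I_D = 0.788 mA.
Then V_GS = 3.15 V and V_DS = V_DD − I_D(R_D+R_S) = 14 − 0.788×4.37 = 10.6 V.
Saturation requires V_DS ≥ V_GS − V_t = 0.75 V; 10.6 ≥ 0.75 ✓.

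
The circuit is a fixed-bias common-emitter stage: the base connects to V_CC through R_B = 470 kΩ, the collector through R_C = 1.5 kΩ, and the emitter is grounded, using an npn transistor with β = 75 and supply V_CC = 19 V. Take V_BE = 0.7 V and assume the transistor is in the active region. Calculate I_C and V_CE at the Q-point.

Base loop: V_CC = I_B·R_B + V_BE, so I_B = (19 − 0.7)/470 kΩ = 0.0389 mA.
In the active region I_C = β·I_B = 75 × 0.0389 = 2.92 mA.
Collector loop: V_CE = V_CC − I_C·R_C = 19 − 2.92×1.5 = 14.6 V.
Since V_CE = 14.6 V > V_CE(sat) ≈ 0.2 V, the transistor is in the active region as assumed.

I_C ≈ 2.9 mA, V_CE ≈ 15 V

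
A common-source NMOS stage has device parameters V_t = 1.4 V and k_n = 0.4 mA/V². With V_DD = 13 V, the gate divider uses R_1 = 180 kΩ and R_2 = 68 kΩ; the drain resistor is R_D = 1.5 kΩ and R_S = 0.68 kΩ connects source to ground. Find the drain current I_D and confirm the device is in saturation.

V_G = V_DD·R_2/(R_1+R_2) = 13×68/248 = 3.56 V.
Assume saturation: I_D = (k_n/2)(V_GS − V_t)² with V_GS = V_G − I_D·R_S = 3.56 − 0.68·I_D.
Substituting gives 0.0925·I_D² − 1.59·I_D + 0.937 = 0, with roots I_D = 0.612 or 16.6 mA.
The root I_D = 16.6 mA gives V_GS = -7.7 V ≤ V_t, so take I_D = 0.612 mA.
Then V_GS = 3.15 V and V_DS = V_DD − I_D(R_D+R_S) = 13 − 0.612×2.18 = 11.7 V.
Saturation requires V_DS ≥ V_GS − V_t = 1.75 V; 11.7 ≥ 1.75 ✓.

I_D ≈ 0.61 mA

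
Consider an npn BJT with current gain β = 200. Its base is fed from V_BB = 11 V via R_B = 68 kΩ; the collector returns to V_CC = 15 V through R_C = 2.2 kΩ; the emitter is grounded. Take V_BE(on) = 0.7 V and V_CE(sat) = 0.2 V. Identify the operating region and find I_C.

Assume active: I_B = (11 − 0.7)/68 = 0.151 mA, giving I_C = β·I_B = 30.3 mA.
But then V_CE = 15 − 30.3×2.2 = -51.6 V < V_CE(sat) = 0.2 V — impossible in the active region.
So the transistor is saturated. With V_CE = 0.2 V, I_C = (V_CC − 0.2)/R_C = 14.8/2.2 = 6.73 mA.
Check: β·I_B = 30.3 mA > I_C = 6.73 mA, confirming saturation.

saturation; I_C ≈ 6.7 mA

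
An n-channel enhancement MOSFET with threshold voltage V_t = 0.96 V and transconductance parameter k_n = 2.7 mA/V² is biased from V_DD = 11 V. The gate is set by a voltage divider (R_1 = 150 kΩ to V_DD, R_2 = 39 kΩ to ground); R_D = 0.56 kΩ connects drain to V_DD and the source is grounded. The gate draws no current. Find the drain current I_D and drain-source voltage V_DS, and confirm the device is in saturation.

I_D ≈ 2.3 mA, V_DS ≈ 9.7 V

V_G = V_DD·R_2/(R_1+R_2) = 11×39/189 = 2.27 V. With the source grounded, V_GS = V_G = 2.27 V.
Assume saturation: I_D = (k_n/2)(V_GS − V_t)² = (2.7/2)×(2.27 − 0.96)² = 1.35×1.31² = 2.32 mA.
V_DS = V_DD − I_D·R_D = 11 − 2.32×0.56 = 9.7 V.
Saturation requires V_DS ≥ V_GS − V_t = 1.31 V; 9.7 ≥ 1.31 ✓.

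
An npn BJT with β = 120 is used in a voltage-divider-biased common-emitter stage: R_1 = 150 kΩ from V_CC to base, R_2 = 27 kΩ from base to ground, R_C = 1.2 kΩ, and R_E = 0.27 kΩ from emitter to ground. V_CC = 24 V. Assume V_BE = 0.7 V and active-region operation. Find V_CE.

V_CE ≈ 15 V

Thevenize the base divider: V_Th = V_CC·R_2/(R_1+R_2) = 24×27/177 = 3.66 V, R_Th = R_1‖R_2 = 22.9 kΩ.
Base-emitter loop: V_Th = I_B·R_Th + V_BE + (β+1)I_B·R_E, so I_B = (3.66 − 0.7) / (22.9 + 121×0.27) = 0.0533 mA.
I_C = β·I_B = 120×0.0533 = 6.4 mA, and I_E = (β+1)I_B = 6.45 mA.
V_CE = V_CC − I_C·R_C − I_E·R_E = 24 − 6.4×1.2 − 6.45×0.27 = 14.6 V.
V_CE = 14.6 V > 0.2 V confirms active-region operation.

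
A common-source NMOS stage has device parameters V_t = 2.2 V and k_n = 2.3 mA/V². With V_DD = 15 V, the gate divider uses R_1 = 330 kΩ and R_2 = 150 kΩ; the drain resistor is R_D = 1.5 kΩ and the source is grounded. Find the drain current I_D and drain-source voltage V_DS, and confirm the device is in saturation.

V_G = V_DD·R_2/(R_1+R_2) = 15×150/480 = 4.69 V. With the source grounded, V_GS = V_G = 4.69 V.
Assume saturation: I_D = (k_n/2)(V_GS − V_t)² = (2.3/2)×(4.69 − 2.2)² = 1.15×2.49² = 7.12 mA.
V_DS = V_DD − I_D·R_D = 15 − 7.12×1.5 = 4.33 V.
Saturation requires V_DS ≥ V_GS − V_t = 2.49 V; 4.33 ≥ 2.49 ✓.

I_D ≈ 7.1 mA, V_DS ≈ 4.3 V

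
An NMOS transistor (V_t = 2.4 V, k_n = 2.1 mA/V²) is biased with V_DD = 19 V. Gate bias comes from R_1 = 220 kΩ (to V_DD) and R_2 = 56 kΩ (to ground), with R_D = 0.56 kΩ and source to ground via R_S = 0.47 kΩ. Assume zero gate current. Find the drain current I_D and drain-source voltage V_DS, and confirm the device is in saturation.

V_G = V_DD·R_2/(R_1+R_2) = 19×56/276 = 3.86 V.
Assume saturation: I_D = (k_n/2)(V_GS − V_t)² with V_GS = V_G − I_D·R_S = 3.86 − 0.47·I_D.
Substituting gives 0.232·I_D² − 2.44·I_D + 2.22 = 0, with roots I_D = 1.01 or 9.49 mA.
The root I_D = 9.49 mA gives V_GS = -0.607 V ≤ V_t, so take I_D = 1.01 mA.
Then V_GS = 3.38 V and V_DS = V_DD − I_D(R_D+R_S) = 19 − 1.01×1.03 = 18 V.
Saturation requires V_DS ≥ V_GS − V_t = 0.981 V; 18 ≥ 0.981 ✓.

I_D ≈ 1 mA, V_DS ≈ 18 V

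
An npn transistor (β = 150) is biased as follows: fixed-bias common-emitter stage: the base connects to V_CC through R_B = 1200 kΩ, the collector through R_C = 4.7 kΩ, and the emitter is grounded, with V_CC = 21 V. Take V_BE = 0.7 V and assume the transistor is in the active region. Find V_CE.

Base loop: V_CC = I_B·R_B + V_BE, so I_B = (21 − 0.7)/1200 kΩ = 0.0169 mA.
In the active region I_C = β·I_B = 150 × 0.0169 = 2.54 mA.
Collector loop: V_CE = V_CC − I_C·R_C = 21 − 2.54×4.7 = 9.07 V.
Since V_CE = 9.07 V > V_CE(sat) ≈ 0.2 V, the transistor is in the active region as assumed.

V_CE ≈ 9.1 V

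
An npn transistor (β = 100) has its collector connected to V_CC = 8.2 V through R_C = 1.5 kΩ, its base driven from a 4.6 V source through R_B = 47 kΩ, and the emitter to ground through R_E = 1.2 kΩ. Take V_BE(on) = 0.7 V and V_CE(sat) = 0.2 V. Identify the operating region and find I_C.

active; I_C ≈ 2.3 mA

Assume active. Base-emitter loop: I_B = (V_BB − V_BE)/(R_B + (β+1)R_E) = (4.6 − 0.7)/(47 + 101×1.2) = 0.0232 mA.
I_C = β·I_B = 100×0.0232 = 2.32 mA.
V_CE = V_CC − I_C·R_C − I_E·R_E = 8.2 − 2.32×1.5 − 2.34×1.2 = 1.91 V > V_CE(sat), so the active-region assumption holds.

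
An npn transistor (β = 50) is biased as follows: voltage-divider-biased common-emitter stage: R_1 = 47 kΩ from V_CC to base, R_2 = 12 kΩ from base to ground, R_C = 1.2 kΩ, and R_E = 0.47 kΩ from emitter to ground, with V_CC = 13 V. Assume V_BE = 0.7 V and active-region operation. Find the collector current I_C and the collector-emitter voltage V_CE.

I_C ≈ 2.9 mA, V_CE ≈ 8.1 V

Thevenize the base divider: V_Th = V_CC·R_2/(R_1+R_2) = 13×12/59 = 2.64 V, R_Th = R_1‖R_2 = 9.56 kΩ.
Base-emitter loop: V_Th = I_B·R_Th + V_BE + (β+1)I_B·R_E, so I_B = (2.64 − 0.7) / (9.56 + 51×0.47) = 0.058 mA.
I_C = β·I_B = 50×0.058 = 2.9 mA, and I_E = (β+1)I_B = 2.96 mA.
V_CE = V_CC − I_C·R_C − I_E·R_E = 13 − 2.9×1.2 − 2.96×0.47 = 8.13 V.
V_CE = 8.13 V > 0.2 V confirms active-region operation.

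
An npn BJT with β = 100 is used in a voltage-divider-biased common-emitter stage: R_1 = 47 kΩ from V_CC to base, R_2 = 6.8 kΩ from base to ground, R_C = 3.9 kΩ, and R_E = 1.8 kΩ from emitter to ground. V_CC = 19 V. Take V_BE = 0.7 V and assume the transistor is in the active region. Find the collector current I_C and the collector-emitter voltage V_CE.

Thevenize the base divider: V_Th = V_CC·R_2/(R_1+R_2) = 19×6.8/53.8 = 2.4 V, R_Th = R_1‖R_2 = 5.94 kΩ.
Base-emitter loop: V_Th = I_B·R_Th + V_BE + (β+1)I_B·R_E, so I_B = (2.4 − 0.7) / (5.94 + 101×1.8) = 0.00906 mA.
I_C = β·I_B = 100×0.00906 = 0.906 mA, and I_E = (β+1)I_B = 0.915 mA.
V_CE = V_CC − I_C·R_C − I_E·R_E = 19 − 0.906×3.9 − 0.915×1.8 = 13.8 V.
V_CE = 13.8 V > 0.2 V confirms active-region operation.

I_C ≈ 0.91 mA, V_CE ≈ 14 V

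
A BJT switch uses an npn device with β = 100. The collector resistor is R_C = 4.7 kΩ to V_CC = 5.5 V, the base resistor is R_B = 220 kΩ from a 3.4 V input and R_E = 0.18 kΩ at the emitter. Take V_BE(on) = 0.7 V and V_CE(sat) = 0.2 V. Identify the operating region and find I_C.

Assume active: I_B = (3.4 − 0.7)/(220 + 101×0.18) = 0.0113 mA, I_C = β·I_B = 1.13 mA.
Then V_CE = 5.5 − 1.13×4.7 − 1.14×0.18 = -0.034 V < 0.2 V — the active assumption fails.
Re-solve with V_CE = 0.2 V. KCL at the emitter: V_E/R_E = (V_BB−0.7−V_E)/R_B + (V_CC−0.2−V_E)/R_C, giving V_E = 0.197 V.
I_C = (V_CC − 0.2 − V_E)/R_C = (5.3 − 0.197)/4.7 = 1.09 mA.
Check: I_B = (2.7 − 0.197)/220 = 0.0114 mA, and β·I_B = 1.14 mA > I_C, confirming saturation.

saturation; I_C ≈ 1.1 mA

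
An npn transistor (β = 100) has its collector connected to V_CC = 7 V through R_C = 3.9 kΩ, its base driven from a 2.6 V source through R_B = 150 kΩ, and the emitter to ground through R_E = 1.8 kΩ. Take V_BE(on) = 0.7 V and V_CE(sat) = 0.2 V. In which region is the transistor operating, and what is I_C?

Assume active. Base-emitter loop: I_B = (V_BB − V_BE)/(R_B + (β+1)R_E) = (2.6 − 0.7)/(150 + 101×1.8) = 0.00573 mA.
I_C = β·I_B = 100×0.00573 = 0.573 mA.
V_CE = V_CC − I_C·R_C − I_E·R_E = 7 − 0.573×3.9 − 0.578×1.8 = 3.73 V > V_CE(sat), so the active-region assumption holds.

active; I_C ≈ 0.57 mA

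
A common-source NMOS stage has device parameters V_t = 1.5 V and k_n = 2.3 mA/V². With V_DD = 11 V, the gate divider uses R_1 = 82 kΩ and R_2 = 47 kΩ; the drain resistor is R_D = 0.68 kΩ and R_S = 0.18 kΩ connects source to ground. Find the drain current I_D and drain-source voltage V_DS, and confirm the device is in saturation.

I_D ≈ 3.8 mA, V_DS ≈ 7.7 V

V_G = V_DD·R_2/(R_1+R_2) = 11×47/129 = 4.01 V.
Assume saturation: I_D = (k_n/2)(V_GS − V_t)² with V_GS = V_G − I_D·R_S = 4.01 − 0.18·I_D.
Substituting gives 0.0373·I_D² − 2.04·I_D + 7.23 = 0, with roots I_D = 3.81 or 50.9 mA.
The root I_D = 50.9 mA gives V_GS = -5.15 V ≤ V_t, so take I_D = 3.81 mA.
Then V_GS = 3.32 V and V_DS = V_DD − I_D(R_D+R_S) = 11 − 3.81×0.86 = 7.72 V.
Saturation requires V_DS ≥ V_GS − V_t = 1.82 V; 7.72 ≥ 1.82 ✓.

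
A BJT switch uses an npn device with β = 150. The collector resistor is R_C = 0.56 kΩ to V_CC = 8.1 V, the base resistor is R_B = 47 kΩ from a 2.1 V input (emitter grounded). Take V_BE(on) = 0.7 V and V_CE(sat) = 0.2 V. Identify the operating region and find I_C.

active; I_C ≈ 4.5 mA

Assume active. Base-emitter loop: I_B = (V_BB − V_BE)/R_B = (2.1 − 0.7)/47 = 0.0298 mA.
I_C = β·I_B = 150×0.0298 = 4.47 mA.
V_CE = V_CC − I_C·R_C = 8.1 − 4.47×0.56 = 5.6 V > V_CE(sat), so the active-region assumption holds.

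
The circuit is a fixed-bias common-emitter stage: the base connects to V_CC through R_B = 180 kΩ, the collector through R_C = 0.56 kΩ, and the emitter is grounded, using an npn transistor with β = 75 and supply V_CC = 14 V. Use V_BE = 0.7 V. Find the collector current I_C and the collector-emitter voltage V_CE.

I_C ≈ 5.5 mA, V_CE ≈ 11 V

Base loop: V_CC = I_B·R_B + V_BE, so I_B = (14 − 0.7)/180 kΩ = 0.0739 mA.
In the active region I_C = β·I_B = 75 × 0.0739 = 5.54 mA.
Collector loop: V_CE = V_CC − I_C·R_C = 14 − 5.54×0.56 = 10.9 V.
Since V_CE = 10.9 V > V_CE(sat) ≈ 0.2 V, the transistor is in the active region as assumed.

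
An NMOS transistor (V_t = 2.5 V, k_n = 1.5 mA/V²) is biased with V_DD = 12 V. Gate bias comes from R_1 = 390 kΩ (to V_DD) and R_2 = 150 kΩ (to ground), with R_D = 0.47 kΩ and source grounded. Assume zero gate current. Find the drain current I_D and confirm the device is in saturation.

I_D ≈ 0.52 mA

V_G = V_DD·R_2/(R_1+R_2) = 12×150/540 = 3.33 V. With the source grounded, V_GS = V_G = 3.33 V.
Assume saturation: I_D = (k_n/2)(V_GS − V_t)² = (1.5/2)×(3.33 − 2.5)² = 0.75×0.833² = 0.521 mA.
V_DS = V_DD − I_D·R_D = 12 − 0.521×0.47 = 11.8 V.
Saturation requires V_DS ≥ V_GS − V_t = 0.833 V; 11.8 ≥ 0.833 ✓.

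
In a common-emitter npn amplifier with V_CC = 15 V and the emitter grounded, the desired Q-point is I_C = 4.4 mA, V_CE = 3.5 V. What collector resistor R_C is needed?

Collector loop: V_CC = I_C·R_C + V_CE.
R_C = (V_CC − V_CE)/I_C = (15 − 3.5)/4.4 = 2.61 kΩ.

R_C ≈ 2.6 kΩ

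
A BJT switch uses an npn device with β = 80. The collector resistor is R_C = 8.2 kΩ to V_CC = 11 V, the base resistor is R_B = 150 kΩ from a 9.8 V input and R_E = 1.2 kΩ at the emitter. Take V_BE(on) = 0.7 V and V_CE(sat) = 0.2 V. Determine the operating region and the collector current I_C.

saturation; I_C ≈ 1.1 mA

Assume active: I_B = (9.8 − 0.7)/(150 + 81×1.2) = 0.0368 mA, I_C = β·I_B = 2.94 mA.
Then V_CE = 11 − 2.94×8.2 − 2.98×1.2 = -16.7 V < 0.2 V — the active assumption fails.
Re-solve with V_CE = 0.2 V. KCL at the emitter: V_E/R_E = (V_BB−0.7−V_E)/R_B + (V_CC−0.2−V_E)/R_C, giving V_E = 1.43 V.
I_C = (V_CC − 0.2 − V_E)/R_C = (10.8 − 1.43)/8.2 = 1.14 mA.
Check: I_B = (9.1 − 1.43)/150 = 0.0511 mA, and β·I_B = 4.09 mA > I_C, confirming saturation.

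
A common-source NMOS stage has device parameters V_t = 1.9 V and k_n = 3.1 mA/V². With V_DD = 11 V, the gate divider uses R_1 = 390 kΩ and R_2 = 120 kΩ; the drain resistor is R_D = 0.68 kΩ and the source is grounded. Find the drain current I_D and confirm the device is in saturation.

I_D ≈ 0.73 mA

V_G = V_DD·R_2/(R_1+R_2) = 11×120/510 = 2.59 V. With the source grounded, V_GS = V_G = 2.59 V.
Assume saturation: I_D = (k_n/2)(V_GS − V_t)² = (3.1/2)×(2.59 − 1.9)² = 1.55×0.688² = 0.734 mA.
V_DS = V_DD − I_D·R_D = 11 − 0.734×0.68 = 10.5 V.
Saturation requires V_DS ≥ V_GS − V_t = 0.688 V; 10.5 ≥ 0.688 ✓.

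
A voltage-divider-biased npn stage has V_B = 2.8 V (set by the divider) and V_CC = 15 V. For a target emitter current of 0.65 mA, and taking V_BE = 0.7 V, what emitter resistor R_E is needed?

V_E = V_B − V_BE = 2.8 − 0.7 = 2.1 V.
R_E = V_E / I_E = 2.1 / 0.65 = 3.23 kΩ.

R_E ≈ 3.2 kΩ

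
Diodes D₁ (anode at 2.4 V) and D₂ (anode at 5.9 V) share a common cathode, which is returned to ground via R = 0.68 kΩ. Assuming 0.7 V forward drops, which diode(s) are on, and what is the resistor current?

Only D₂ conducts; I_R ≈ 7.6 mA

Assume both conduct. Then node N would need to be at both 2.4−0.7 = 1.7 V and 5.9−0.7 = 5.2 V, which is impossible.
Assume only D₂ conducts: V_N = 5.9 − 0.7 = 5.2 V, so I_R = 5.2/0.68 = 7.65 mA.
Check D₁: its anode-to-cathode voltage is 2.4 − 5.2 = -2.8 V < 0.7 V, so it is off. The assumption is consistent.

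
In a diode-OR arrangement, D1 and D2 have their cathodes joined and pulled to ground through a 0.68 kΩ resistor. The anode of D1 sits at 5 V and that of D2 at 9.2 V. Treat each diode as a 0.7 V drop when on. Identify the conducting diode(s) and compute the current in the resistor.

Assume both conduct. Then node N would need to be at both 5−0.7 = 4.3 V and 9.2−0.7 = 8.5 V, which is impossible.
Assume only D2 conducts: V_N = 9.2 − 0.7 = 8.5 V, so I_R = 8.5/0.68 = 12.5 mA.
Check D1: its anode-to-cathode voltage is 5 − 8.5 = -3.5 V < 0.7 V, so it is off. The assumption is consistent.

Only D2 conducts; I_R ≈ 12 mA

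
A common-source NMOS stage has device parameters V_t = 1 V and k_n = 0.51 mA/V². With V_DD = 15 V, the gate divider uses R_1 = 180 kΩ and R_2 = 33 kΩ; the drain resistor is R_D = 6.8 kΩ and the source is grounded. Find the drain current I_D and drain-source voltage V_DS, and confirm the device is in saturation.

I_D ≈ 0.45 mA, V_DS ≈ 12 V

V_G = V_DD·R_2/(R_1+R_2) = 15×33/213 = 2.32 V. With the source grounded, V_GS = V_G = 2.32 V.
Assume saturation: I_D = (k_n/2)(V_GS − V_t)² = (0.51/2)×(2.32 − 1)² = 0.255×1.32² = 0.447 mA.
V_DS = V_DD − I_D·R_D = 15 − 0.447×6.8 = 12 V.
Saturation requires V_DS ≥ V_GS − V_t = 1.32 V; 12 ≥ 1.32 ✓.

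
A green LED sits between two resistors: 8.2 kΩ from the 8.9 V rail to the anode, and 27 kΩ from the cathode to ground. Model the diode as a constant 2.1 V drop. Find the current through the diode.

I ≈ 0.19 mA

The two resistors are in series with the diode, so KVL gives 8.9 = I·8.2 + 2.1 + I·27.
I = (8.9 − 2.1) / (8.2 + 27) kΩ = 6.8 / 35.2 = 0.193 mA.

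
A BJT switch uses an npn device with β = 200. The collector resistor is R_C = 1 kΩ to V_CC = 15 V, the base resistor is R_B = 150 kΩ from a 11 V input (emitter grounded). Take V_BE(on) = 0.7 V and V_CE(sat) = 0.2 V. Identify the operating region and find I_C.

Assume active. Base-emitter loop: I_B = (V_BB − V_BE)/R_B = (11 − 0.7)/150 = 0.0687 mA.
I_C = β·I_B = 200×0.0687 = 13.7 mA.
V_CE = V_CC − I_C·R_C = 15 − 13.7×1 = 1.27 V > V_CE(sat), so the active-region assumption holds.

active; I_C ≈ 14 mA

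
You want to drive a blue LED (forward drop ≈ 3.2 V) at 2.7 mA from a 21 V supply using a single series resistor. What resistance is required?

The resistor drops V_S − V_D = 21 − 3.2 = 17.8 V at 2.7 mA.
R = 17.8 V / 2.7 mA = 6.59 kΩ.

R ≈ 6.6 kΩ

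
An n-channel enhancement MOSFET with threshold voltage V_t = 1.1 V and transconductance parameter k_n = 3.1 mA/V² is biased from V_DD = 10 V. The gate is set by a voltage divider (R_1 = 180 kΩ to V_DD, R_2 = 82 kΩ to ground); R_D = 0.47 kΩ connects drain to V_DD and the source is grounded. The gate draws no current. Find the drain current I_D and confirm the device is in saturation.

V_G = V_DD·R_2/(R_1+R_2) = 10×82/262 = 3.13 V. With the source grounded, V_GS = V_G = 3.13 V.
Assume saturation: I_D = (k_n/2)(V_GS − V_t)² = (3.1/2)×(3.13 − 1.1)² = 1.55×2.03² = 6.39 mA.
V_DS = V_DD − I_D·R_D = 10 − 6.39×0.47 = 7 V.
Saturation requires V_DS ≥ V_GS − V_t = 2.03 V; 7 ≥ 2.03 ✓.

I_D ≈ 6.4 mA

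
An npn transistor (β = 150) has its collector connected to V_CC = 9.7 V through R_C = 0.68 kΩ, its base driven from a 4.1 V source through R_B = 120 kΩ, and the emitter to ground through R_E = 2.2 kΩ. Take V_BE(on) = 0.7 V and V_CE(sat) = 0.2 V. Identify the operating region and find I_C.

Assume active. Base-emitter loop: I_B = (V_BB − V_BE)/(R_B + (β+1)R_E) = (4.1 − 0.7)/(120 + 151×2.2) = 0.00752 mA.
I_C = β·I_B = 150×0.00752 = 1.13 mA.
V_CE = V_CC − I_C·R_C − I_E·R_E = 9.7 − 1.13×0.68 − 1.14×2.2 = 6.44 V > V_CE(sat), so the active-region assumption holds.

active; I_C ≈ 1.1 mA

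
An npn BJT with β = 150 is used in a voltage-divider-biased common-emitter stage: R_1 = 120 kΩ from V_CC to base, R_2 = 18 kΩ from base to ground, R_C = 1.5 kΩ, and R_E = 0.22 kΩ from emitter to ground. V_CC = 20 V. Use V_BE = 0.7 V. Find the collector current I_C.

Thevenize the base divider: V_Th = V_CC·R_2/(R_1+R_2) = 20×18/138 = 2.61 V, R_Th = R_1‖R_2 = 15.7 kΩ.
Base-emitter loop: V_Th = I_B·R_Th + V_BE + (β+1)I_B·R_E, so I_B = (2.61 − 0.7) / (15.7 + 151×0.22) = 0.0391 mA.
I_C = β·I_B = 150×0.0391 = 5.86 mA, and I_E = (β+1)I_B = 5.9 mA.
V_CE = V_CC − I_C·R_C − I_E·R_E = 20 − 5.86×1.5 − 5.9×0.22 = 9.92 V.
V_CE = 9.92 V > 0.2 V confirms active-region operation.

I_C ≈ 5.9 mA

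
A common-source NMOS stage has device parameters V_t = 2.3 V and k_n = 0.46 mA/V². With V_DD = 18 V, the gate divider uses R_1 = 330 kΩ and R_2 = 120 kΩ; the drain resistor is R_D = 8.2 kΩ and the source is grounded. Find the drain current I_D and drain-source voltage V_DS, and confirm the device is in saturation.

I_D ≈ 1.4 mA, V_DS ≈ 6.2 V

V_G = V_DD·R_2/(R_1+R_2) = 18×120/450 = 4.8 V. With the source grounded, V_GS = V_G = 4.8 V.
Assume saturation: I_D = (k_n/2)(V_GS − V_t)² = (0.46/2)×(4.8 − 2.3)² = 0.23×2.5² = 1.44 mA.
V_DS = V_DD − I_D·R_D = 18 − 1.44×8.2 = 6.21 V.
Saturation requires V_DS ≥ V_GS − V_t = 2.5 V; 6.21 ≥ 2.5 ✓.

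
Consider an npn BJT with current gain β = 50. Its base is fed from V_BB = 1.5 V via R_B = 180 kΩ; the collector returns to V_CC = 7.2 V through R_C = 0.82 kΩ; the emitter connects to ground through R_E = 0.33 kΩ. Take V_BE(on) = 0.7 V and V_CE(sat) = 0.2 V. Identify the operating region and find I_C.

Assume active. Base-emitter loop: I_B = (V_BB − V_BE)/(R_B + (β+1)R_E) = (1.5 − 0.7)/(180 + 51×0.33) = 0.00406 mA.
I_C = β·I_B = 50×0.00406 = 0.203 mA.
V_CE = V_CC − I_C·R_C − I_E·R_E = 7.2 − 0.203×0.82 − 0.207×0.33 = 6.96 V > V_CE(sat), so the active-region assumption holds.

active; I_C ≈ 0.2 mA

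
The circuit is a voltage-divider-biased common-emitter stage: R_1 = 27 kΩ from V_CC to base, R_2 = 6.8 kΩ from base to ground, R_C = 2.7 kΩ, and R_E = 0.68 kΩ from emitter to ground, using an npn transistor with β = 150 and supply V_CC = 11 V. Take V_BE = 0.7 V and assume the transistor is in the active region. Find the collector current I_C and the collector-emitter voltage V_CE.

Thevenize the base divider: V_Th = V_CC·R_2/(R_1+R_2) = 11×6.8/33.8 = 2.21 V, R_Th = R_1‖R_2 = 5.43 kΩ.
Base-emitter loop: V_Th = I_B·R_Th + V_BE + (β+1)I_B·R_E, so I_B = (2.21 − 0.7) / (5.43 + 151×0.68) = 0.014 mA.
I_C = β·I_B = 150×0.014 = 2.1 mA, and I_E = (β+1)I_B = 2.11 mA.
V_CE = V_CC − I_C·R_C − I_E·R_E = 11 − 2.1×2.7 − 2.11×0.68 = 3.9 V.
V_CE = 3.9 V > 0.2 V confirms active-region operation.

I_C ≈ 2.1 mA, V_CE ≈ 3.9 V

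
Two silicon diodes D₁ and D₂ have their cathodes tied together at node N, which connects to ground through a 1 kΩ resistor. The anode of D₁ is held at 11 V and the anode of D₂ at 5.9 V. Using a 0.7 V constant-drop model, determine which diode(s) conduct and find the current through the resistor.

Assume both conduct. Then node N would need to be at both 11−0.7 = 10.3 V and 5.9−0.7 = 5.2 V, which is impossible.
Assume only D₁ conducts: V_N = 11 − 0.7 = 10.3 V, so I_R = 10.3/1 = 10.3 mA.
Check D₂: its anode-to-cathode voltage is 5.9 − 10.3 = -4.4 V < 0.7 V, so it is off. The assumption is consistent.

Only D₁ conducts; I_R ≈ 10 mA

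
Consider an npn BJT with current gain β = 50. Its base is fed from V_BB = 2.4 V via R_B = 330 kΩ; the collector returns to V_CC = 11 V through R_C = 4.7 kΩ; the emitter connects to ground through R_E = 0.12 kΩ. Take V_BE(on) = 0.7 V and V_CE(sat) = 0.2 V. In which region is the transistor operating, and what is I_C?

active; I_C ≈ 0.25 mA

Assume active. Base-emitter loop: I_B = (V_BB − V_BE)/(R_B + (β+1)R_E) = (2.4 − 0.7)/(330 + 51×0.12) = 0.00506 mA.
I_C = β·I_B = 50×0.00506 = 0.253 mA.
V_CE = V_CC − I_C·R_C − I_E·R_E = 11 − 0.253×4.7 − 0.258×0.12 = 9.78 V > V_CE(sat), so the active-region assumption holds.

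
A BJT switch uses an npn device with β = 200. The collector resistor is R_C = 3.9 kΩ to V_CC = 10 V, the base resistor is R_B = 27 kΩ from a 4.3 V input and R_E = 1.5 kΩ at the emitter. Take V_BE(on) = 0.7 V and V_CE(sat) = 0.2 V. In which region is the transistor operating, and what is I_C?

saturation; I_C ≈ 1.8 mA

Assume active: I_B = (4.3 − 0.7)/(27 + 201×1.5) = 0.011 mA, I_C = β·I_B = 2.19 mA.
Then V_CE = 10 − 2.19×3.9 − 2.2×1.5 = -1.85 V < 0.2 V — the active assumption fails.
Re-solve with V_CE = 0.2 V. KCL at the emitter: V_E/R_E = (V_BB−0.7−V_E)/R_B + (V_CC−0.2−V_E)/R_C, giving V_E = 2.76 V.
I_C = (V_CC − 0.2 − V_E)/R_C = (9.8 − 2.76)/3.9 = 1.81 mA.
Check: I_B = (3.6 − 2.76)/27 = 0.0313 mA, and β·I_B = 6.25 mA > I_C, confirming saturation.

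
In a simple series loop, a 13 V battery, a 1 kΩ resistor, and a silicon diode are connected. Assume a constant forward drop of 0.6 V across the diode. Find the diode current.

KVL around the loop: 13 = V_D + I·R = 0.6 + I × 1 kΩ.
So I = (13 − 0.6) / 1 kΩ = 12.4 / 1 = 12.4 mA.

I ≈ 12 mA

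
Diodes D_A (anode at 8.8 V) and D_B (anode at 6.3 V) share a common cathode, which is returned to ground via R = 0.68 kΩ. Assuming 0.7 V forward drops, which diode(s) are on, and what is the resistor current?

Only D_A conducts; I_R ≈ 12 mA

Assume both conduct. Then node N would need to be at both 8.8−0.7 = 8.1 V and 6.3−0.7 = 5.6 V, which is impossible.
Assume only D_A conducts: V_N = 8.8 − 0.7 = 8.1 V, so I_R = 8.1/0.68 = 11.9 mA.
Check D_B: its anode-to-cathode voltage is 6.3 − 8.1 = -1.8 V < 0.7 V, so it is off. The assumption is consistent.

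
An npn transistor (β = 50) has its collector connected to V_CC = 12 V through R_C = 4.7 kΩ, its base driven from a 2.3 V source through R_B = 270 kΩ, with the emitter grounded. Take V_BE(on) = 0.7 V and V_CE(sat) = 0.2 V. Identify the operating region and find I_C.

active; I_C ≈ 0.3 mA

Assume active. Base-emitter loop: I_B = (V_BB − V_BE)/R_B = (2.3 − 0.7)/270 = 0.00593 mA.
I_C = β·I_B = 50×0.00593 = 0.296 mA.
V_CE = V_CC − I_C·R_C = 12 − 0.296×4.7 = 10.6 V > V_CE(sat), so the active-region assumption holds.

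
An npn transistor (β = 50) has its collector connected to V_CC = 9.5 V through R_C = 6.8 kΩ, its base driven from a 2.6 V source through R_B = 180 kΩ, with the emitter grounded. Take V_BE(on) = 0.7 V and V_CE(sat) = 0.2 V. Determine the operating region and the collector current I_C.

Assume active. Base-emitter loop: I_B = (V_BB − V_BE)/R_B = (2.6 − 0.7)/180 = 0.0106 mA.
I_C = β·I_B = 50×0.0106 = 0.528 mA.
V_CE = V_CC − I_C·R_C = 9.5 − 0.528×6.8 = 5.91 V > V_CE(sat), so the active-region assumption holds.

active; I_C ≈ 0.53 mA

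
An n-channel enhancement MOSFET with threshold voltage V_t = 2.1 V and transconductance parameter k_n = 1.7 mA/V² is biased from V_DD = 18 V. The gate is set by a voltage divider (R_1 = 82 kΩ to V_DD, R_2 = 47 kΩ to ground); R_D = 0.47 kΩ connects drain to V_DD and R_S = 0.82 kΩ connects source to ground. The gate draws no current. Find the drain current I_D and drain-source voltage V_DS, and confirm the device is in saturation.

V_G = V_DD·R_2/(R_1+R_2) = 18×47/129 = 6.56 V.
Assume saturation: I_D = (k_n/2)(V_GS − V_t)² with V_GS = V_G − I_D·R_S = 6.56 − 0.82·I_D.
Substituting gives 0.572·I_D² − 7.21·I_D + 16.9 = 0, with roots I_D = 3.11 or 9.52 mA.
The root I_D = 9.52 mA gives V_GS = -1.25 V ≤ V_t, so take I_D = 3.11 mA.
Then V_GS = 4.01 V and V_DS = V_DD − I_D(R_D+R_S) = 18 − 3.11×1.29 = 14 V.
Saturation requires V_DS ≥ V_GS − V_t = 1.91 V; 14 ≥ 1.91 ✓.

I_D ≈ 3.1 mA, V_DS ≈ 14 V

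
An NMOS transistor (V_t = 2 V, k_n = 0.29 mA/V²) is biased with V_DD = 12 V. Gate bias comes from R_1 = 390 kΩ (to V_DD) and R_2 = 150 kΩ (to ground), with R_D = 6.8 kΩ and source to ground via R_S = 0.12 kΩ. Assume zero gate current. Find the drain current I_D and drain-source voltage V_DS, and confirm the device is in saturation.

I_D ≈ 0.25 mA, V_DS ≈ 10 V

V_G = V_DD·R_2/(R_1+R_2) = 12×150/540 = 3.33 V.
Assume saturation: I_D = (k_n/2)(V_GS − V_t)² with V_GS = V_G − I_D·R_S = 3.33 − 0.12·I_D.
Substituting gives 0.00209·I_D² − 1.05·I_D + 0.258 = 0, with roots I_D = 0.246 or 501 mA.
The root I_D = 501 mA gives V_GS = -56.8 V ≤ V_t, so take I_D = 0.246 mA.
Then V_GS = 3.3 V and V_DS = V_DD − I_D(R_D+R_S) = 12 − 0.246×6.92 = 10.3 V.
Saturation requires V_DS ≥ V_GS − V_t = 1.3 V; 10.3 ≥ 1.3 ✓.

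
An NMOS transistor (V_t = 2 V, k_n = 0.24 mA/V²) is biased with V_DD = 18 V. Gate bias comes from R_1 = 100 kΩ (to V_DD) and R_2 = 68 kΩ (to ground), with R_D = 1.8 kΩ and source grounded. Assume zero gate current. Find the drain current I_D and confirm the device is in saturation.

I_D ≈ 3.4 mA

V_G = V_DD·R_2/(R_1+R_2) = 18×68/168 = 7.29 V. With the source grounded, V_GS = V_G = 7.29 V.
Assume saturation: I_D = (k_n/2)(V_GS − V_t)² = (0.24/2)×(7.29 − 2)² = 0.12×5.29² = 3.35 mA.
V_DS = V_DD − I_D·R_D = 18 − 3.35×1.8 = 12 V.
Saturation requires V_DS ≥ V_GS − V_t = 5.29 V; 12 ≥ 5.29 ✓.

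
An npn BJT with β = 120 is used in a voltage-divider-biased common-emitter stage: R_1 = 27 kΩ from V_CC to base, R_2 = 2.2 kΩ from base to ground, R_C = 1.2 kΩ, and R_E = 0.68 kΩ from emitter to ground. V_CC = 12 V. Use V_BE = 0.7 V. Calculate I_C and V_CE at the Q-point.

I_C ≈ 0.29 mA, V_CE ≈ 11 V

Thevenize the base divider: V_Th = V_CC·R_2/(R_1+R_2) = 12×2.2/29.2 = 0.904 V, R_Th = R_1‖R_2 = 2.03 kΩ.
Base-emitter loop: V_Th = I_B·R_Th + V_BE + (β+1)I_B·R_E, so I_B = (0.904 − 0.7) / (2.03 + 121×0.68) = 0.00242 mA.
I_C = β·I_B = 120×0.00242 = 0.29 mA, and I_E = (β+1)I_B = 0.293 mA.
V_CE = V_CC − I_C·R_C − I_E·R_E = 12 − 0.29×1.2 − 0.293×0.68 = 11.5 V.
V_CE = 11.5 V > 0.2 V confirms active-region operation.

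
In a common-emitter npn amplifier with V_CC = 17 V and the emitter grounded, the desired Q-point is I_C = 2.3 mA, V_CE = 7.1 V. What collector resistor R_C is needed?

R_C ≈ 4.3 kΩ

Collector loop: V_CC = I_C·R_C + V_CE.
R_C = (V_CC − V_CE)/I_C = (17 − 7.1)/2.3 = 4.3 kΩ.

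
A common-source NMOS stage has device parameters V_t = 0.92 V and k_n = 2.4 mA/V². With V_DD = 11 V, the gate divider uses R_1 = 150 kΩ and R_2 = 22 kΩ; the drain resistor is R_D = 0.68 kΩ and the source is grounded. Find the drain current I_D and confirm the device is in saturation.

I_D ≈ 0.28 mA

V_G = V_DD·R_2/(R_1+R_2) = 11×22/172 = 1.41 V. With the source grounded, V_GS = V_G = 1.41 V.
Assume saturation: I_D = (k_n/2)(V_GS − V_t)² = (2.4/2)×(1.41 − 0.92)² = 1.2×0.487² = 0.285 mA.
V_DS = V_DD − I_D·R_D = 11 − 0.285×0.68 = 10.8 V.
Saturation requires V_DS ≥ V_GS − V_t = 0.487 V; 10.8 ≥ 0.487 ✓.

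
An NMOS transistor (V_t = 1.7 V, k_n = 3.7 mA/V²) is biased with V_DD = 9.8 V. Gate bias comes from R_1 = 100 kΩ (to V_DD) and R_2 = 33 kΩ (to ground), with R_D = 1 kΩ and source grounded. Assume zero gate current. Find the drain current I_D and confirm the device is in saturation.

V_G = V_DD·R_2/(R_1+R_2) = 9.8×33/133 = 2.43 V. With the source grounded, V_GS = V_G = 2.43 V.
Assume saturation: I_D = (k_n/2)(V_GS − V_t)² = (3.7/2)×(2.43 − 1.7)² = 1.85×0.732² = 0.99 mA.
V_DS = V_DD − I_D·R_D = 9.8 − 0.99×1 = 8.81 V.
Saturation requires V_DS ≥ V_GS − V_t = 0.732 V; 8.81 ≥ 0.732 ✓.

I_D ≈ 0.99 mA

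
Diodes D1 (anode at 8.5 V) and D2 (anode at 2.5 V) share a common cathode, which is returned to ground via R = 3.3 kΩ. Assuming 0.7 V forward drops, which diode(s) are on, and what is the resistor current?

Assume both conduct. Then node N would need to be at both 8.5−0.7 = 7.8 V and 2.5−0.7 = 1.8 V, which is impossible.
Assume only D1 conducts: V_N = 8.5 − 0.7 = 7.8 V, so I_R = 7.8/3.3 = 2.36 mA.
Check D2: its anode-to-cathode voltage is 2.5 − 7.8 = -5.3 V < 0.7 V, so it is off. The assumption is consistent.

Only D1 conducts; I_R ≈ 2.4 mA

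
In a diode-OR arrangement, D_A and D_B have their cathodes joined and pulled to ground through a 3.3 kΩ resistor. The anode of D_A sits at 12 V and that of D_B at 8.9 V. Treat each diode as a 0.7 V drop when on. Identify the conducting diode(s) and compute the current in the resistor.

Assume both conduct. Then node N would need to be at both 12−0.7 = 11.3 V and 8.9−0.7 = 8.2 V, which is impossible.
Assume only D_A conducts: V_N = 12 − 0.7 = 11.3 V, so I_R = 11.3/3.3 = 3.42 mA.
Check D_B: its anode-to-cathode voltage is 8.9 − 11.3 = -2.4 V < 0.7 V, so it is off. The assumption is consistent.

Only D_A conducts; I_R ≈ 3.4 mA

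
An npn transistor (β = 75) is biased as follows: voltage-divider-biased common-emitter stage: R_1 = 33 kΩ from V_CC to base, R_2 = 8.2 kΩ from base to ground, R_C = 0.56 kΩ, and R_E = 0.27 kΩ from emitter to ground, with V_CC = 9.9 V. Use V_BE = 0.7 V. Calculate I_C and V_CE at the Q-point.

I_C ≈ 3.5 mA, V_CE ≈ 7 V

Thevenize the base divider: V_Th = V_CC·R_2/(R_1+R_2) = 9.9×8.2/41.2 = 1.97 V, R_Th = R_1‖R_2 = 6.57 kΩ.
Base-emitter loop: V_Th = I_B·R_Th + V_BE + (β+1)I_B·R_E, so I_B = (1.97 − 0.7) / (6.57 + 76×0.27) = 0.0469 mA.
I_C = β·I_B = 75×0.0469 = 3.52 mA, and I_E = (β+1)I_B = 3.56 mA.
V_CE = V_CC − I_C·R_C − I_E·R_E = 9.9 − 3.52×0.56 − 3.56×0.27 = 6.97 V.
V_CE = 6.97 V > 0.2 V confirms active-region operation.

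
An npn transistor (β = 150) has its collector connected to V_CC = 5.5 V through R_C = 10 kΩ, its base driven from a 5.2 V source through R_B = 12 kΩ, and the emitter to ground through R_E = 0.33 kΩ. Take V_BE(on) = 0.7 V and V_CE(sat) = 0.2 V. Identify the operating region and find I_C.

Assume active: I_B = (5.2 − 0.7)/(12 + 151×0.33) = 0.0728 mA, I_C = β·I_B = 10.9 mA.
Then V_CE = 5.5 − 10.9×10 − 11×0.33 = -107 V < 0.2 V — the active assumption fails.
Re-solve with V_CE = 0.2 V. KCL at the emitter: V_E/R_E = (V_BB−0.7−V_E)/R_B + (V_CC−0.2−V_E)/R_C, giving V_E = 0.282 V.
I_C = (V_CC − 0.2 − V_E)/R_C = (5.3 − 0.282)/10 = 0.502 mA.
Check: I_B = (4.5 − 0.282)/12 = 0.352 mA, and β·I_B = 52.7 mA > I_C, confirming saturation.

saturation; I_C ≈ 0.5 mA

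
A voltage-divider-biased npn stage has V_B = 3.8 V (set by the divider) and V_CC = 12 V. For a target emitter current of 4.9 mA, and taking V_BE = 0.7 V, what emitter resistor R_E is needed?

R_E ≈ 0.63 kΩ

V_E = V_B − V_BE = 3.8 − 0.7 = 3.1 V.
R_E = V_E / I_E = 3.1 / 4.9 = 0.633 kΩ.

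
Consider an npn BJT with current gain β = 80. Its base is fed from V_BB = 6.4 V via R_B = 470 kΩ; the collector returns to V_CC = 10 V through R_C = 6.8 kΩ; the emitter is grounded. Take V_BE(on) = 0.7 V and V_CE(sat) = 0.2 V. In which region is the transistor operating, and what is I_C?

active; I_C ≈ 0.97 mA

Assume active. Base-emitter loop: I_B = (V_BB − V_BE)/R_B = (6.4 − 0.7)/470 = 0.0121 mA.
I_C = β·I_B = 80×0.0121 = 0.97 mA.
V_CE = V_CC − I_C·R_C = 10 − 0.97×6.8 = 3.4 V > V_CE(sat), so the active-region assumption holds.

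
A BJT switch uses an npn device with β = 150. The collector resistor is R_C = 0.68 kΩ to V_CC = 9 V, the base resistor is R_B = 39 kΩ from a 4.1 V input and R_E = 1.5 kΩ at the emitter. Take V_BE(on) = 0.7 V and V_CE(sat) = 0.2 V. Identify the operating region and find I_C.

active; I_C ≈ 1.9 mA

Assume active. Base-emitter loop: I_B = (V_BB − V_BE)/(R_B + (β+1)R_E) = (4.1 − 0.7)/(39 + 151×1.5) = 0.0128 mA.
I_C = β·I_B = 150×0.0128 = 1.92 mA.
V_CE = V_CC − I_C·R_C − I_E·R_E = 9 − 1.92×0.68 − 1.93×1.5 = 4.79 V > V_CE(sat), so the active-region assumption holds.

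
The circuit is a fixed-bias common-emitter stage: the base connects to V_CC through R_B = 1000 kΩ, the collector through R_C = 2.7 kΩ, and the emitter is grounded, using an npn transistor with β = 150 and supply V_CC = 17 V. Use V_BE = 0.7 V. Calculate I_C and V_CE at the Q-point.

Base loop: V_CC = I_B·R_B + V_BE, so I_B = (17 − 0.7)/1000 kΩ = 0.0163 mA.
In the active region I_C = β·I_B = 150 × 0.0163 = 2.45 mA.
Collector loop: V_CE = V_CC − I_C·R_C = 17 − 2.45×2.7 = 10.4 V.
Since V_CE = 10.4 V > V_CE(sat) ≈ 0.2 V, the transistor is in the active region as assumed.

I_C ≈ 2.4 mA, V_CE ≈ 10 V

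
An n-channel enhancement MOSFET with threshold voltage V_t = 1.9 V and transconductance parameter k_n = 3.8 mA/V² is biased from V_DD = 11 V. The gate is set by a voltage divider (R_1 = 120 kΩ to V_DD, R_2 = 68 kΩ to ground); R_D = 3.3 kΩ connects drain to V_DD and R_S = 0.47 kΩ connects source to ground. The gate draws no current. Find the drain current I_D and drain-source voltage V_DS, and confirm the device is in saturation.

V_G = V_DD·R_2/(R_1+R_2) = 11×68/188 = 3.98 V.
Assume saturation: I_D = (k_n/2)(V_GS − V_t)² with V_GS = V_G − I_D·R_S = 3.98 − 0.47·I_D.
Substituting gives 0.42·I_D² − 4.71·I_D + 8.21 = 0, with roots I_D = 2.16 or 9.07 mA.
The root I_D = 9.07 mA gives V_GS = -0.285 V ≤ V_t, so take I_D = 2.16 mA.
Then V_GS = 2.97 V and V_DS = V_DD − I_D(R_D+R_S) = 11 − 2.16×3.77 = 2.87 V.
Saturation requires V_DS ≥ V_GS − V_t = 1.07 V; 2.87 ≥ 1.07 ✓.

I_D ≈ 2.2 mA, V_DS ≈ 2.9 V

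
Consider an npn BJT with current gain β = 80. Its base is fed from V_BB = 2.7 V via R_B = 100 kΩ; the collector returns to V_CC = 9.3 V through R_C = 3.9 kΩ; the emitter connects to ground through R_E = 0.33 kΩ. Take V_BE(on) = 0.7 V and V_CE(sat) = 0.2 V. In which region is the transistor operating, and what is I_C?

Assume active. Base-emitter loop: I_B = (V_BB − V_BE)/(R_B + (β+1)R_E) = (2.7 − 0.7)/(100 + 81×0.33) = 0.0158 mA.
I_C = β·I_B = 80×0.0158 = 1.26 mA.
V_CE = V_CC − I_C·R_C − I_E·R_E = 9.3 − 1.26×3.9 − 1.28×0.33 = 3.95 V > V_CE(sat), so the active-region assumption holds.

active; I_C ≈ 1.3 mA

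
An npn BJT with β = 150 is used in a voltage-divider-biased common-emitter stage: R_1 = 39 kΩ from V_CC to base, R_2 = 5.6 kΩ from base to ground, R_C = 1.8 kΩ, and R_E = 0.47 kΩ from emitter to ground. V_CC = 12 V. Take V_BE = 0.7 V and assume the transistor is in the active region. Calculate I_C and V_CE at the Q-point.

Thevenize the base divider: V_Th = V_CC·R_2/(R_1+R_2) = 12×5.6/44.6 = 1.51 V, R_Th = R_1‖R_2 = 4.9 kΩ.
Base-emitter loop: V_Th = I_B·R_Th + V_BE + (β+1)I_B·R_E, so I_B = (1.51 − 0.7) / (4.9 + 151×0.47) = 0.0106 mA.
I_C = β·I_B = 150×0.0106 = 1.6 mA, and I_E = (β+1)I_B = 1.61 mA.
V_CE = V_CC − I_C·R_C − I_E·R_E = 12 − 1.6×1.8 − 1.61×0.47 = 8.37 V.
V_CE = 8.37 V > 0.2 V confirms active-region operation.

I_C ≈ 1.6 mA, V_CE ≈ 8.4 V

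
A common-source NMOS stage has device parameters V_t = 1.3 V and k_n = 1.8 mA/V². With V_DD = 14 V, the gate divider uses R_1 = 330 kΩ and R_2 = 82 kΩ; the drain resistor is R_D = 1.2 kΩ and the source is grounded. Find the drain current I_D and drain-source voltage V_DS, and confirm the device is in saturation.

V_G = V_DD·R_2/(R_1+R_2) = 14×82/412 = 2.79 V. With the source grounded, V_GS = V_G = 2.79 V.
Assume saturation: I_D = (k_n/2)(V_GS − V_t)² = (1.8/2)×(2.79 − 1.3)² = 0.9×1.49² = 1.99 mA.
V_DS = V_DD − I_D·R_D = 14 − 1.99×1.2 = 11.6 V.
Saturation requires V_DS ≥ V_GS − V_t = 1.49 V; 11.6 ≥ 1.49 ✓.

I_D ≈ 2 mA, V_DS ≈ 12 V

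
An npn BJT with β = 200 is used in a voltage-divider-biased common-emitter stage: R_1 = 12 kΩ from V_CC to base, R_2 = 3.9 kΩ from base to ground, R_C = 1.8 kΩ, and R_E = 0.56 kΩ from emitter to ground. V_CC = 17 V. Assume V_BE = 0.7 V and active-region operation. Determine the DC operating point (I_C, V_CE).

Thevenize the base divider: V_Th = V_CC·R_2/(R_1+R_2) = 17×3.9/15.9 = 4.17 V, R_Th = R_1‖R_2 = 2.94 kΩ.
Base-emitter loop: V_Th = I_B·R_Th + V_BE + (β+1)I_B·R_E, so I_B = (4.17 − 0.7) / (2.94 + 201×0.56) = 0.03 mA.
I_C = β·I_B = 200×0.03 = 6.01 mA, and I_E = (β+1)I_B = 6.04 mA.
V_CE = V_CC − I_C·R_C − I_E·R_E = 17 − 6.01×1.8 − 6.04×0.56 = 2.8 V.
V_CE = 2.8 V > 0.2 V confirms active-region operation.

I_C ≈ 6 mA, V_CE ≈ 2.8 V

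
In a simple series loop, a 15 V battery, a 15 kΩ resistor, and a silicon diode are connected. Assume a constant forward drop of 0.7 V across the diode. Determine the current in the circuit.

I ≈ 0.95 mA

KVL around the loop: 15 = V_D + I·R = 0.7 + I × 15 kΩ.
So I = (15 − 0.7) / 15 kΩ = 14.3 / 15 = 0.953 mA.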